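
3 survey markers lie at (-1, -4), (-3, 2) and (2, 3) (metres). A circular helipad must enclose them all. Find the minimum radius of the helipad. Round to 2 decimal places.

3.84

Call the three points A, B, C in the order given.
Side lengths²: AB² = 40, AC² = 58, BC² = 26.
Since AC² = 58 < 40 + 26 = 66, the triangle is acute, so the smallest enclosing circle is the circumcircle.
Circumcentre = (0.0625, -0.3125), r² = 14.7265625.
r = √(14.7265625) ≈ 3.84.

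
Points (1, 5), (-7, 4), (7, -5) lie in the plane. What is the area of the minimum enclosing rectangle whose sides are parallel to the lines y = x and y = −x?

In coordinates u = x + y, v = x − y the rectangle is axis-aligned; the map (x,y)→(u,v) scales areas by 2.
u-values: 6, -3, 2; range = 6 − (-3) = 9.
v-values: -4, -11, 12; range = 12 − (-11) = 23.
Area = (9 × 23) / 2 = 103.5.

103.5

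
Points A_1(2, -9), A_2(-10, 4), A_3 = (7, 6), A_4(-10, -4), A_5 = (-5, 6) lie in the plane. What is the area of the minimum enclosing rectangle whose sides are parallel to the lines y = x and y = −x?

337.5

In coordinates u = x + y, v = x − y the rectangle is axis-aligned; the map (x,y)→(u,v) scales areas by 2.
u-values: -7, -6, 13, -14, 1; range = 13 − (-14) = 27.
v-values: 11, -14, 1, -6, -11; range = 11 − (-14) = 25.
Area = (27 × 25) / 2 = 337.5.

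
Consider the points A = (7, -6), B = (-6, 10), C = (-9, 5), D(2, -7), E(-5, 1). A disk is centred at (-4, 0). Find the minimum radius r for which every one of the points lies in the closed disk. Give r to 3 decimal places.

12.530

The required radius is the distance from (-4, 0) to the farthest point.
Squared distances: 157, 104, 50, 85, 2.
Maximum is 157, attained at A.
r = √157 ≈ 12.530.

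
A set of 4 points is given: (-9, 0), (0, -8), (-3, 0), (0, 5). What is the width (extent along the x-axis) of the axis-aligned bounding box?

9

max x = 0, min x = -9, so width = 9.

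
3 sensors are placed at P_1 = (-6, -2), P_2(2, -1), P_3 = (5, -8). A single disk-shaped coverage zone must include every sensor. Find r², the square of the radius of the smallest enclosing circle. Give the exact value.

Side lengths²: P_1P_2² = 65, P_1P_3² = 157, P_2P_3² = 58.
Since P_1P_3² = 157 ≥ 65 + 58 = 123, the angle opposite P_1P_3 is not acute, so the smallest enclosing circle has P_1P_3 as diameter.
Centre = midpoint of P_1P_3 = (-0.5, -5), r² = 157/4 = 39.25.

39.25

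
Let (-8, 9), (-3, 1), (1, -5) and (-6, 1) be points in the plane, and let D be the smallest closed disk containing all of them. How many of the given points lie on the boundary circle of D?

The minimum enclosing circle of a finite set is fixed by two of the points (as a diameter) or three (as a circumcircle).
The farthest pair is (-8, 9)–(1, -5) with squared distance 277. The circle on this segment as diameter has centre (-3.5, 2) and r² = 277/4 = 69.25.
Check (-3, 1): distance² to centre = 1.25 ≤ 69.25, so it lies inside.
All remaining points lie in this disk, and no smaller disk contains both endpoints, so this is the minimum enclosing circle.
The points at distance exactly r from the centre are (-8, 9), (1, -5) — 2 points.

2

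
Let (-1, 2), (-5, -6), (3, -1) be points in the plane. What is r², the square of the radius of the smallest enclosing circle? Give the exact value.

11125/484

Call the three points A, B, C in the order given.
Side lengths²: AB² = 80, AC² = 25, BC² = 89.
Since BC² = 89 < 80 + 25 = 105, the triangle is acute, so the smallest enclosing circle is the circumcircle.
Circumcentre = (-16/11, -61/22), r² = 11125/484.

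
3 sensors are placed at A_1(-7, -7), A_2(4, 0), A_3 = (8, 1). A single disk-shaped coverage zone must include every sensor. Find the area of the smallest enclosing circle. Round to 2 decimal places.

Side lengths²: A_1A_2² = 170, A_1A_3² = 289, A_2A_3² = 17.
Since A_1A_3² = 289 ≥ 170 + 17 = 187, the angle opposite A_1A_3 is not acute, so the smallest enclosing circle has A_1A_3 as diameter.
Centre = midpoint of A_1A_3 = (0.5, -3), r² = 289/4 = 72.25.
Area = π·r² = π·72.25 ≈ 226.98.

226.98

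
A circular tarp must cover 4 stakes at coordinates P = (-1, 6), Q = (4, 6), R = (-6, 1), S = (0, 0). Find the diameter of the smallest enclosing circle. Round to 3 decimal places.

The minimum enclosing circle of a finite set is fixed by two of the points (as a diameter) or three (as a circumcircle).
The farthest pair is Q–R with squared distance 125. The circle on this segment as diameter has centre (-1, 3.5) and r² = 125/4 = 31.25.
Check P: distance² to centre = 6.25 ≤ 31.25, so it lies inside.
All remaining points lie in this disk, and no smaller disk contains both endpoints, so this is the minimum enclosing circle.
Diameter = 2r = 2√(31.25) ≈ 11.180.

11.180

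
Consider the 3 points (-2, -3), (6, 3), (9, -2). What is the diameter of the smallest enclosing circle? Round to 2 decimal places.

11.10

Call the three points A, B, C in the order given.
Side lengths²: AB² = 100, AC² = 122, BC² = 34.
Since AC² = 122 < 100 + 34 = 134, the triangle is acute, so the smallest enclosing circle is the circumcircle.
Circumcentre = (100/29, -56/29), r² = 25925/841.
Diameter = 2r = 2√(25925/841) ≈ 11.10.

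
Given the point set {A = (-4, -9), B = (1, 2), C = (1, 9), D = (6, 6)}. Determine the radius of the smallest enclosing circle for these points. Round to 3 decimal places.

9.351

The minimum enclosing circle of a finite set is fixed by two of the points (as a diameter) or three (as a circumcircle).
The minimum enclosing circle is determined by three boundary points: A, C, D.
Their circumcentre is (-15/14, -5/42) with r² = 77129/882.
The farthest remaining point B is at distance² 7745/882 ≤ 77129/882.
r = √(77129/882) ≈ 9.351.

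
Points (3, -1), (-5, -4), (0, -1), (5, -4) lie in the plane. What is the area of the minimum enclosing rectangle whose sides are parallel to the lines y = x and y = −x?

In coordinates u = x + y, v = x − y the rectangle is axis-aligned; the map (x,y)→(u,v) scales areas by 2.
u-values: 2, -9, -1, 1; range = 2 − (-9) = 11.
v-values: 4, -1, 1, 9; range = 9 − (-1) = 10.
Area = (11 × 10) / 2 = 55.

55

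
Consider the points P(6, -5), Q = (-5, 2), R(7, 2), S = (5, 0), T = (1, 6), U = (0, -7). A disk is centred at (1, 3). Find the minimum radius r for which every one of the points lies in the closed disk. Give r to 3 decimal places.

The required radius is the distance from (1, 3) to the farthest point.
Squared distances: 89, 37, 37, 25, 9, 101.
Maximum is 101, attained at U.
r = √101 ≈ 10.050.

10.050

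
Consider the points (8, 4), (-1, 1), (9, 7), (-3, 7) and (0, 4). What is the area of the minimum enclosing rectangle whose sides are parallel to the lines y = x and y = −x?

In coordinates u = x + y, v = x − y the rectangle is axis-aligned; the map (x,y)→(u,v) scales areas by 2.
u-values: 12, 0, 16, 4, 4; range = 16 − 0 = 16.
v-values: 4, -2, 2, -10, -4; range = 4 − (-10) = 14.
Area = (16 × 14) / 2 = 112.

112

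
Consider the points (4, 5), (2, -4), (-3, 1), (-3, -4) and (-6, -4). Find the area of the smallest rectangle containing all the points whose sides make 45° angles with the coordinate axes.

In coordinates u = x + y, v = x − y the rectangle is axis-aligned; the map (x,y)→(u,v) scales areas by 2.
u-values: 9, -2, -2, -7, -10; range = 9 − (-10) = 19.
v-values: -1, 6, -4, 1, -2; range = 6 − (-4) = 10.
Area = (19 × 10) / 2 = 95.

95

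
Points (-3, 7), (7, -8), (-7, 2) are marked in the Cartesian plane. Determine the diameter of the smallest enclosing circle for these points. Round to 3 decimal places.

18.055

Call the three points A, B, C in the order given.
Side lengths²: AB² = 325, AC² = 41, BC² = 296.
Since AB² = 325 < 296 + 41 = 337, the triangle is acute, so the smallest enclosing circle is the circumcircle.
Circumcentre = (35/22, -17/22), r² = 19721/242.
Diameter = 2r = 2√(19721/242) ≈ 18.055.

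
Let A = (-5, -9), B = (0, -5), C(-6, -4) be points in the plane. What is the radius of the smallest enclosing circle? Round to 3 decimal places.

3.424

Side lengths²: AB² = 41, AC² = 26, BC² = 37.
Since AB² = 41 < 37 + 26 = 63, the triangle is acute, so the smallest enclosing circle is the circumcircle.
Circumcentre = (-189/58, -351/58), r² = 19721/1682.
r = √(19721/1682) ≈ 3.424.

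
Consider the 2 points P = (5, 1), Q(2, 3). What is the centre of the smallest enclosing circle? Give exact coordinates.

The smallest circle enclosing two points has them as diameter endpoints.
Centre = midpoint = (3.5, 2); r² = |PQ|²/4 = 13/4 = 3.25.
Centre = (3.5, 2).

(3.5, 2)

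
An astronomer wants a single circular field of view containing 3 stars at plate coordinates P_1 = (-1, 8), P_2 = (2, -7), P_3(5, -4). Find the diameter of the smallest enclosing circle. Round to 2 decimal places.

Side lengths²: P_1P_2² = 234, P_1P_3² = 180, P_2P_3² = 18.
Since P_1P_2² = 234 ≥ 180 + 18 = 198, the angle opposite P_1P_2 is not acute, so the smallest enclosing circle has P_1P_2 as diameter.
Centre = midpoint of P_1P_2 = (0.5, 0.5), r² = 234/4 = 58.5.
Diameter = 2r = 2√(58.5) ≈ 15.30.

15.30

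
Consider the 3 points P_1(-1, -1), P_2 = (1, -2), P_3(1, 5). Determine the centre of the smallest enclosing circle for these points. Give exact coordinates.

(1, 1.5)

Side lengths²: P_1P_2² = 5, P_1P_3² = 40, P_2P_3² = 49.
Since P_2P_3² = 49 ≥ 40 + 5 = 45, the angle opposite P_2P_3 is not acute, so the smallest enclosing circle has P_2P_3 as diameter.
Centre = midpoint of P_2P_3 = (1, 1.5), r² = 49/4 = 12.25.
Centre = (1, 1.5).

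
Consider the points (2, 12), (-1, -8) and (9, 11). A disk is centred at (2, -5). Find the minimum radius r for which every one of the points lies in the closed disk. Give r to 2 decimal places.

17.46

The required radius is the distance from (2, -5) to the farthest point.
Squared distances: 289, 18, 305.
Maximum is 305, attained at (9, 11).
r = √305 ≈ 17.46.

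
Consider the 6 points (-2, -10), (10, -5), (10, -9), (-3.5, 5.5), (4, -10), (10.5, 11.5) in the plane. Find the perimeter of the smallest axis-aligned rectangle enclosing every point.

Width = max x − min x = 10.5 − (-3.5) = 14.
Height = max y − min y = 11.5 − (-10) = 21.5.
Perimeter = 2(14 + 21.5) = 71.

71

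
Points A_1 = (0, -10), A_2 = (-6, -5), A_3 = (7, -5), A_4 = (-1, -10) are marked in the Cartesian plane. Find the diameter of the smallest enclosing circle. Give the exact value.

By Welzl's lemma the MEC is supported by two points (diametrically opposite) or three points (on a circumcircle).
The farthest pair is A_2–A_3 with squared distance 169. The circle on this segment as diameter has centre (0.5, -5) and r² = 169/4 = 42.25.
Check A_1: distance² to centre = 25.25 ≤ 42.25, so it lies inside.
All remaining points lie in this disk, and no smaller disk contains both endpoints, so this is the minimum enclosing circle.
Diameter = 2r = 2√(42.25) = 13.

13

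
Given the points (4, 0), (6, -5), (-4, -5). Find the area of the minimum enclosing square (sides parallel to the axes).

The bounding box has width 10 and height 5.
An axis-aligned square enclosing the set must have side ≥ max(width, height).
So the minimum side is max(10, 5) = 10.
Area = 10² = 100.

100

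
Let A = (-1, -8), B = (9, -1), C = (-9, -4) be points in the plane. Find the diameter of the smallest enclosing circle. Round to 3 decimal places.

Side lengths²: AB² = 149, AC² = 80, BC² = 333.
Since BC² = 333 ≥ 149 + 80 = 229, the angle opposite BC is not acute, so the smallest enclosing circle has BC as diameter.
Centre = midpoint of BC = (0, -2.5), r² = 333/4 = 83.25.
Diameter = 2r = 2√(83.25) ≈ 18.248.

18.248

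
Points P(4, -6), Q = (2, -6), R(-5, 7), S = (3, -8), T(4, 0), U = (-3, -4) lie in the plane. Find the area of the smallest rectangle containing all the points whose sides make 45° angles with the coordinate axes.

In coordinates u = x + y, v = x − y the rectangle is axis-aligned; the map (x,y)→(u,v) scales areas by 2.
u-values: -2, -4, 2, -5, 4, -7; range = 4 − (-7) = 11.
v-values: 10, 8, -12, 11, 4, 1; range = 11 − (-12) = 23.
Area = (11 × 23) / 2 = 126.5.

126.5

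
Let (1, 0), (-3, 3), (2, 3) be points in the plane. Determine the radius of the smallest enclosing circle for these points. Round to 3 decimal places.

Call the three points A, B, C in the order given.
Side lengths²: AB² = 25, AC² = 10, BC² = 25.
Since BC² = 25 < 25 + 10 = 35, the triangle is acute, so the smallest enclosing circle is the circumcircle.
Circumcentre = (-0.5, 13/6), r² = 125/18.
r = √(125/18) ≈ 2.635.

2.635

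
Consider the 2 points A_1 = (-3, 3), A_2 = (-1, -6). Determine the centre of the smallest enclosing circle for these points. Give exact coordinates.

(-2, -1.5)

The smallest circle enclosing two points has them as diameter endpoints.
Centre = midpoint = (-2, -1.5); r² = |A_1A_2|²/4 = 85/4 = 21.25.
Centre = (-2, -1.5).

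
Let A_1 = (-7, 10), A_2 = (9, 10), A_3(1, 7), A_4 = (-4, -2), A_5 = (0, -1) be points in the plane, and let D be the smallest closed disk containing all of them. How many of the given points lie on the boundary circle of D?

3

A smallest enclosing disk is always determined by at most three of the input points on its boundary.
The minimum enclosing circle is determined by three boundary points: A_1, A_2, A_4.
Their circumcentre is (1, 5.625) with r² = 83.140625.
The farthest remaining point A_5 is at distance² 44.890625 ≤ 83.140625.
The points at distance exactly r from the centre are A_1, A_2, A_4 — 3 points.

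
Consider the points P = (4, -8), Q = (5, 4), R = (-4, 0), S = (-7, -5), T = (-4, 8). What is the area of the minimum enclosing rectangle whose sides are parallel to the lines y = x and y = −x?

252

In coordinates u = x + y, v = x − y the rectangle is axis-aligned; the map (x,y)→(u,v) scales areas by 2.
u-values: -4, 9, -4, -12, 4; range = 9 − (-12) = 21.
v-values: 12, 1, -4, -2, -12; range = 12 − (-12) = 24.
Area = (21 × 24) / 2 = 252.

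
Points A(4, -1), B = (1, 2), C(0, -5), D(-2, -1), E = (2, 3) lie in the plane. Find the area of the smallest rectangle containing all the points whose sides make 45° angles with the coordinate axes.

30

In coordinates u = x + y, v = x − y the rectangle is axis-aligned; the map (x,y)→(u,v) scales areas by 2.
u-values: 3, 3, -5, -3, 5; range = 5 − (-5) = 10.
v-values: 5, -1, 5, -1, -1; range = 5 − (-1) = 6.
Area = (10 × 6) / 2 = 30.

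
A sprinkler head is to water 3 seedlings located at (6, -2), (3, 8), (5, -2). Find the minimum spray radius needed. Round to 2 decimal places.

Call the three points A, B, C in the order given.
Side lengths²: AB² = 109, AC² = 1, BC² = 104.
Since AB² = 109 ≥ 104 + 1 = 105, the angle opposite AB is not acute, so the smallest enclosing circle has AB as diameter.
Centre = midpoint of AB = (4.5, 3), r² = 109/4 = 27.25.
r = √(27.25) ≈ 5.22.

5.22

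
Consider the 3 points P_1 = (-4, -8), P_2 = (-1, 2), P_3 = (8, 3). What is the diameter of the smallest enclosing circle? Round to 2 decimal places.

16.28

Side lengths²: P_1P_2² = 109, P_1P_3² = 265, P_2P_3² = 82.
Since P_1P_3² = 265 ≥ 109 + 82 = 191, the angle opposite P_1P_3 is not acute, so the smallest enclosing circle has P_1P_3 as diameter.
Centre = midpoint of P_1P_3 = (2, -2.5), r² = 265/4 = 66.25.
Diameter = 2r = 2√(66.25) ≈ 16.28.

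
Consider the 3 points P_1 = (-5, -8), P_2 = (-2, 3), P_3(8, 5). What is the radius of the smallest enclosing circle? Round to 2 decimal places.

Side lengths²: P_1P_2² = 130, P_1P_3² = 338, P_2P_3² = 104.
Since P_1P_3² = 338 ≥ 130 + 104 = 234, the angle opposite P_1P_3 is not acute, so the smallest enclosing circle has P_1P_3 as diameter.
Centre = midpoint of P_1P_3 = (1.5, -1.5), r² = 338/4 = 84.5.
r = √(84.5) ≈ 9.19.

9.19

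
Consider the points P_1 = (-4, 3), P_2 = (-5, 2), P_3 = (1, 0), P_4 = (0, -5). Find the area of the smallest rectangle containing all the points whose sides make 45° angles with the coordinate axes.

36

In coordinates u = x + y, v = x − y the rectangle is axis-aligned; the map (x,y)→(u,v) scales areas by 2.
u-values: -1, -3, 1, -5; range = 1 − (-5) = 6.
v-values: -7, -7, 1, 5; range = 5 − (-7) = 12.
Area = (6 × 12) / 2 = 36.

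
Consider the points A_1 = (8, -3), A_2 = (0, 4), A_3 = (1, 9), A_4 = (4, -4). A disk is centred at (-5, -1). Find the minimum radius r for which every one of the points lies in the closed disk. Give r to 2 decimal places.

The required radius is the distance from (-5, -1) to the farthest point.
Squared distances: 173, 50, 136, 90.
Maximum is 173, attained at A_1.
r = √173 ≈ 13.15.

13.15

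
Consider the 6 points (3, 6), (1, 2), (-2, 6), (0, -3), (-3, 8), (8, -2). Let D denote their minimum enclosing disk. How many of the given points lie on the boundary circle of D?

The farthest pair is (-3, 8)–(8, -2) with squared distance 221. The circle on this segment as diameter has centre (2.5, 3) and r² = 221/4 = 55.25.
Check (3, 6): distance² to centre = 9.25 ≤ 55.25, so it lies inside.
All remaining points lie in this disk, and no smaller disk contains both endpoints, so this is the minimum enclosing circle.
The points at distance exactly r from the centre are (-3, 8), (8, -2) — 2 points.

2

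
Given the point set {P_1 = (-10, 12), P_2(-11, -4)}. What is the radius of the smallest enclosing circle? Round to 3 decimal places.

8.016

The smallest circle enclosing two points has them as diameter endpoints.
Centre = midpoint = (-10.5, 4); r² = |P_1P_2|²/4 = 257/4 = 64.25.
r = √(64.25) ≈ 8.016.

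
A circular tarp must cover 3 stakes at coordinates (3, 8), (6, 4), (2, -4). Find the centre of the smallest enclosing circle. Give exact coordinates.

(2.5, 2)

Call the three points A, B, C in the order given.
Side lengths²: AB² = 25, AC² = 145, BC² = 80.
Since AC² = 145 ≥ 80 + 25 = 105, the angle opposite AC is not acute, so the smallest enclosing circle has AC as diameter.
Centre = midpoint of AC = (2.5, 2), r² = 145/4 = 36.25.
Centre = (2.5, 2).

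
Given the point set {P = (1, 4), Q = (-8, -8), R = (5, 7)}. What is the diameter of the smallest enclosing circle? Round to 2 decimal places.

19.85

Side lengths²: PQ² = 225, PR² = 25, QR² = 394.
Since QR² = 394 ≥ 225 + 25 = 250, the angle opposite QR is not acute, so the smallest enclosing circle has QR as diameter.
Centre = midpoint of QR = (-1.5, -0.5), r² = 394/4 = 98.5.
Diameter = 2r = 2√(98.5) ≈ 19.85.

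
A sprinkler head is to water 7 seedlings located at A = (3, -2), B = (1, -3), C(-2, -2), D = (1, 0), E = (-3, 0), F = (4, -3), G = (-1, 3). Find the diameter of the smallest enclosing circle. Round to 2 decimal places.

7.94

A smallest enclosing disk is always determined by at most three of the input points on its boundary.
The minimum enclosing circle is determined by three boundary points: E, F, G.
Their circumcentre is (17/18, -25/54) with r² = 22997/1458.
The farthest remaining point C is at distance² 16085/1458 ≤ 22997/1458.
Diameter = 2r = 2√(22997/1458) ≈ 7.94.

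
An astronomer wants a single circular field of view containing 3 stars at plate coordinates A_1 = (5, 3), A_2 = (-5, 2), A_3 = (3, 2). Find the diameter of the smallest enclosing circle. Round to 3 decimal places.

10.050

Side lengths²: A_1A_2² = 101, A_1A_3² = 5, A_2A_3² = 64.
Since A_1A_2² = 101 ≥ 64 + 5 = 69, the angle opposite A_1A_2 is not acute, so the smallest enclosing circle has A_1A_2 as diameter.
Centre = midpoint of A_1A_2 = (0, 2.5), r² = 101/4 = 25.25.
Diameter = 2r = 2√(25.25) ≈ 10.050.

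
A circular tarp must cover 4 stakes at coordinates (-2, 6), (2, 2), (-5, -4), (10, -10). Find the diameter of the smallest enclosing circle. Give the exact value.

The farthest pair is (-2, 6)–(10, -10) with squared distance 400. The circle on this segment as diameter has centre (4, -2) and r² = 400/4 = 100.
Check (2, 2): distance² to centre = 20 ≤ 100, so it lies inside.
All remaining points lie in this disk, and no smaller disk contains both endpoints, so this is the minimum enclosing circle.
Diameter = 2r = 2√100 = 20.

20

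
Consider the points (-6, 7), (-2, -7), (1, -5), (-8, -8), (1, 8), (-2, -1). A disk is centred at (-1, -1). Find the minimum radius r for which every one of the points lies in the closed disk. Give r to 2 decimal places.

The required radius is the distance from (-1, -1) to the farthest point.
Squared distances: 89, 37, 20, 98, 85, 1.
Maximum is 98, attained at (-8, -8).
r = √98 ≈ 9.90.

9.90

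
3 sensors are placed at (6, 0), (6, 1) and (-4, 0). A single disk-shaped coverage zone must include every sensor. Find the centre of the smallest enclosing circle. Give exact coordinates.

(1, 0.5)

Call the three points A, B, C in the order given.
Side lengths²: AB² = 1, AC² = 100, BC² = 101.
Since BC² = 101 ≥ 100 + 1 = 101, the angle opposite BC is not acute, so the smallest enclosing circle has BC as diameter.
Centre = midpoint of BC = (1, 0.5), r² = 101/4 = 25.25.
Centre = (1, 0.5).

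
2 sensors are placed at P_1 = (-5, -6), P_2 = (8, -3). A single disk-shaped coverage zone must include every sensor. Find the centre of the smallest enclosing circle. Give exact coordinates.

(1.5, -4.5)

The smallest circle enclosing two points has them as diameter endpoints.
Centre = midpoint = (1.5, -4.5); r² = |P_1P_2|²/4 = 178/4 = 44.5.
Centre = (1.5, -4.5).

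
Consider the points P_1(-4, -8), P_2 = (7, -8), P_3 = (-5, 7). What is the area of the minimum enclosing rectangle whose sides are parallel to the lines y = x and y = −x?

189

In coordinates u = x + y, v = x − y the rectangle is axis-aligned; the map (x,y)→(u,v) scales areas by 2.
u-values: -12, -1, 2; range = 2 − (-12) = 14.
v-values: 4, 15, -12; range = 15 − (-12) = 27.
Area = (14 × 27) / 2 = 189.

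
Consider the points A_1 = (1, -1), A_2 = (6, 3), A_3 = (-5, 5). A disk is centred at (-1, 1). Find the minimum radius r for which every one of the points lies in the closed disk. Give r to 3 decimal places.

The required radius is the distance from (-1, 1) to the farthest point.
Squared distances: 8, 53, 32.
Maximum is 53, attained at A_2.
r = √53 ≈ 7.280.

7.280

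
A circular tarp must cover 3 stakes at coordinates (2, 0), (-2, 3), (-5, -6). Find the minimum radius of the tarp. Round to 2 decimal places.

Call the three points A, B, C in the order given.
Side lengths²: AB² = 25, AC² = 85, BC² = 90.
Since BC² = 90 < 85 + 25 = 110, the triangle is acute, so the smallest enclosing circle is the circumcircle.
Circumcentre = (-2.5, -11/6), r² = 425/18.
r = √(425/18) ≈ 4.86.

4.86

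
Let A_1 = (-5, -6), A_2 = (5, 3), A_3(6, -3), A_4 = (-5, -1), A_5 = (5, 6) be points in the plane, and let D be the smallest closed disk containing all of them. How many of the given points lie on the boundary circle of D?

The farthest pair is A_1–A_5 with squared distance 244. The circle on this segment as diameter has centre (0, 0) and r² = 244/4 = 61.
Check A_2: distance² to centre = 34 ≤ 61, so it lies inside.
All remaining points lie in this disk, and no smaller disk contains both endpoints, so this is the minimum enclosing circle.
The points at distance exactly r from the centre are A_1, A_5 — 2 points.

2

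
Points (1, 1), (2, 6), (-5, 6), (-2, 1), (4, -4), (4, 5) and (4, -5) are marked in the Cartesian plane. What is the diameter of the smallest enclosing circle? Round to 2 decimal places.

The minimum enclosing circle of a finite set is fixed by two of the points (as a diameter) or three (as a circumcircle).
The farthest pair is (-5, 6)–(4, -5) with squared distance 202. The circle on this segment as diameter has centre (-0.5, 0.5) and r² = 202/4 = 50.5.
Check (1, 1): distance² to centre = 2.5 ≤ 50.5, so it lies inside.
All remaining points lie in this disk, and no smaller disk contains both endpoints, so this is the minimum enclosing circle.
Diameter = 2r = 2√(50.5) ≈ 14.21.

14.21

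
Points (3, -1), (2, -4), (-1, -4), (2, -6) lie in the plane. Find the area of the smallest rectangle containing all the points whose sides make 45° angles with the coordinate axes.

17.5

In coordinates u = x + y, v = x − y the rectangle is axis-aligned; the map (x,y)→(u,v) scales areas by 2.
u-values: 2, -2, -5, -4; range = 2 − (-5) = 7.
v-values: 4, 6, 3, 8; range = 8 − 3 = 5.
Area = (7 × 5) / 2 = 17.5.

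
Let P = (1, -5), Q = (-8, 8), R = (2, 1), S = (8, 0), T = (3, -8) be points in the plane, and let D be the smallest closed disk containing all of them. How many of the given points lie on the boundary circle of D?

3

The minimum enclosing circle is determined by three boundary points: Q, S, T.
Their circumcentre is (-73/42, 11/21) with r² = 167765/1764.
The farthest remaining point P is at distance² 67049/1764 ≤ 167765/1764.
The points at distance exactly r from the centre are Q, S, T — 3 points.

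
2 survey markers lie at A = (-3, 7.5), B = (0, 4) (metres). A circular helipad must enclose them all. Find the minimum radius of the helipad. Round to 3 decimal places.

The smallest circle enclosing two points has them as diameter endpoints.
Centre = midpoint = (-1.5, 5.75); r² = |AB|²/4 = 21.25/4 = 5.3125.
r = √(5.3125) ≈ 2.305.

2.305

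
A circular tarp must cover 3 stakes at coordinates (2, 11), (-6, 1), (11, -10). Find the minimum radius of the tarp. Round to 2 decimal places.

Call the three points A, B, C in the order given.
Side lengths²: AB² = 164, AC² = 522, BC² = 410.
Since AC² = 522 < 410 + 164 = 574, the triangle is acute, so the smallest enclosing circle is the circumcircle.
Circumcentre = (234/43, 2/43), r² = 243745/1849.
r = √(243745/1849) ≈ 11.48.

11.48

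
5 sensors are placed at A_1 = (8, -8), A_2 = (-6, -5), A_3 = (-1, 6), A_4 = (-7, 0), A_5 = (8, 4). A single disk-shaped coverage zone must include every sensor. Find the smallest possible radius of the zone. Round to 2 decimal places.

8.80

By Welzl's lemma the MEC is supported by two points (diametrically opposite) or three points (on a circumcircle).
The minimum enclosing circle is determined by three boundary points: A_1, A_4, A_5.
Their circumcentre is (47/30, -2) with r² = 69649/900.
The farthest remaining point A_3 is at distance² 63529/900 ≤ 69649/900.
r = √(69649/900) ≈ 8.80.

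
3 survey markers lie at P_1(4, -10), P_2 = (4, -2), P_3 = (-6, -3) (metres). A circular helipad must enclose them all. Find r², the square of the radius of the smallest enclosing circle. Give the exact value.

Side lengths²: P_1P_2² = 64, P_1P_3² = 149, P_2P_3² = 101.
Since P_1P_3² = 149 < 101 + 64 = 165, the triangle is acute, so the smallest enclosing circle is the circumcircle.
Circumcentre = (-0.65, -6), r² = 37.6225.

37.6225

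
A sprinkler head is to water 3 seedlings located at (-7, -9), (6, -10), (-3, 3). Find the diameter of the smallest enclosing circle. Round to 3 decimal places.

Call the three points A, B, C in the order given.
Side lengths²: AB² = 170, AC² = 160, BC² = 250.
Since BC² = 250 < 170 + 160 = 330, the triangle is acute, so the smallest enclosing circle is the circumcircle.
Circumcentre = (-0.125, -4.625), r² = 66.40625.
Diameter = 2r = 2√(66.40625) ≈ 16.298.

16.298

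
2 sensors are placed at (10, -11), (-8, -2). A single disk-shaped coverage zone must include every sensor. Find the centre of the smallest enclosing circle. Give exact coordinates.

(1, -6.5)

The smallest circle enclosing two points has them as diameter endpoints.
Centre = midpoint = (1, -6.5); r² = |(10, -11)−(-8, -2)|²/4 = 405/4 = 101.25.
Centre = (1, -6.5).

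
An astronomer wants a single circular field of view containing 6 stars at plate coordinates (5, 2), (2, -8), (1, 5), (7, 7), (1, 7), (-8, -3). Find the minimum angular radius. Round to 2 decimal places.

The minimum enclosing circle of a finite set is fixed by two of the points (as a diameter) or three (as a circumcircle).
The minimum enclosing circle is determined by three boundary points: (2, -8), (7, 7), (-8, -3).
Their circumcentre is (3/14, 13/14) with r² = 8125/98.
The farthest remaining point (1, 7) is at distance² 3673/98 ≤ 8125/98.
r = √(8125/98) ≈ 9.11.

9.11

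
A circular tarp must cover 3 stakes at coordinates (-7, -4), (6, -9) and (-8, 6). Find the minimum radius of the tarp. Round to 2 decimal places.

Call the three points A, B, C in the order given.
Side lengths²: AB² = 194, AC² = 101, BC² = 421.
Since BC² = 421 ≥ 194 + 101 = 295, the angle opposite BC is not acute, so the smallest enclosing circle has BC as diameter.
Centre = midpoint of BC = (-1, -1.5), r² = 421/4 = 105.25.
r = √(105.25) ≈ 10.26.

10.26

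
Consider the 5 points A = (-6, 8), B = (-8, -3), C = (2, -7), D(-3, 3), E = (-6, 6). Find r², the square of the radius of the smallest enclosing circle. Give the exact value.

The minimum enclosing circle of a finite set is fixed by two of the points (as a diameter) or three (as a circumcircle).
The farthest pair is A–C with squared distance 289. The circle on this segment as diameter has centre (-2, 0.5) and r² = 289/4 = 72.25.
Check B: distance² to centre = 48.25 ≤ 72.25, so it lies inside.
All remaining points lie in this disk, and no smaller disk contains both endpoints, so this is the minimum enclosing circle.

72.25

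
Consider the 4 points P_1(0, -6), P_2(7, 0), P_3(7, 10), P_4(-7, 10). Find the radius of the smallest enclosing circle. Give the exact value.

9.53125

A smallest enclosing disk is always determined by at most three of the input points on its boundary.
The minimum enclosing circle is determined by three boundary points: P_1, P_3, P_4.
Their circumcentre is (0, 3.53125) with r² = 90.8447265625.
The farthest remaining point P_2 is at distance² 61.4697265625 ≤ 90.8447265625.
r = √(90.8447265625) = 9.53125.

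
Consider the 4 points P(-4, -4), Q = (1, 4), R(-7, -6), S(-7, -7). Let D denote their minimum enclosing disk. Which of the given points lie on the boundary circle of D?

By Welzl's lemma the MEC is supported by two points (diametrically opposite) or three points (on a circumcircle).
The farthest pair is Q–S with squared distance 185. The circle on this segment as diameter has centre (-3, -1.5) and r² = 185/4 = 46.25.
Check P: distance² to centre = 7.25 ≤ 46.25, so it lies inside.
All remaining points lie in this disk, and no smaller disk contains both endpoints, so this is the minimum enclosing circle.
The points at distance exactly r from the centre are Q, S — 2 points.

Q, S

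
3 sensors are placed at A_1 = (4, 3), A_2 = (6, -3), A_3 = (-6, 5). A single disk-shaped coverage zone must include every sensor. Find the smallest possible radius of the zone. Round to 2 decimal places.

Side lengths²: A_1A_2² = 40, A_1A_3² = 104, A_2A_3² = 208.
Since A_2A_3² = 208 ≥ 104 + 40 = 144, the angle opposite A_2A_3 is not acute, so the smallest enclosing circle has A_2A_3 as diameter.
Centre = midpoint of A_2A_3 = (0, 1), r² = 208/4 = 52.
r = √52 ≈ 7.21.

7.21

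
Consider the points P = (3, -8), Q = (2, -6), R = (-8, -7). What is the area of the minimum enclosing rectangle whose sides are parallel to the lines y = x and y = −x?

66

In coordinates u = x + y, v = x − y the rectangle is axis-aligned; the map (x,y)→(u,v) scales areas by 2.
u-values: -5, -4, -15; range = -4 − (-15) = 11.
v-values: 11, 8, -1; range = 11 − (-1) = 12.
Area = (11 × 12) / 2 = 66.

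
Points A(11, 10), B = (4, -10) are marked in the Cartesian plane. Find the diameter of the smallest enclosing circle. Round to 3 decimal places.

21.190

The smallest circle enclosing two points has them as diameter endpoints.
Centre = midpoint = (7.5, 0); r² = |AB|²/4 = 449/4 = 112.25.
Diameter = 2r = 2√(112.25) ≈ 21.190.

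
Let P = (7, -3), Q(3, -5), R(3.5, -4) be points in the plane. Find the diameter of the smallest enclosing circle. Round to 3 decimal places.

Side lengths²: PQ² = 20, PR² = 13.25, QR² = 1.25.
Since PQ² = 20 ≥ 13.25 + 1.25 = 14.5, the angle opposite PQ is not acute, so the smallest enclosing circle has PQ as diameter.
Centre = midpoint of PQ = (5, -4), r² = 20/4 = 5.
Diameter = 2r = 2√5 ≈ 4.472.

4.472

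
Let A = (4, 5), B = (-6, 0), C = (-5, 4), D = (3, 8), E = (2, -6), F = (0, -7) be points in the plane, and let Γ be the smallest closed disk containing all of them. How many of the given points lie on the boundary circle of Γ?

2

By Welzl's lemma the MEC is supported by two points (diametrically opposite) or three points (on a circumcircle).
The farthest pair is D–F with squared distance 234. The circle on this segment as diameter has centre (1.5, 0.5) and r² = 234/4 = 58.5.
Check A: distance² to centre = 26.5 ≤ 58.5, so it lies inside.
All remaining points lie in this disk, and no smaller disk contains both endpoints, so this is the minimum enclosing circle.
The points at distance exactly r from the centre are D, F — 2 points.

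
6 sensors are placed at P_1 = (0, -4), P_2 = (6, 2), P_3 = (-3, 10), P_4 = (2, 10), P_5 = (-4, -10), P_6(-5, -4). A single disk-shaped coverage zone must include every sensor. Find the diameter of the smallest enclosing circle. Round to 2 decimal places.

The minimum enclosing circle of a finite set is fixed by two of the points (as a diameter) or three (as a circumcircle).
The farthest pair is P_4–P_5 with squared distance 436. The circle on this segment as diameter has centre (-1, 0) and r² = 436/4 = 109.
Check P_1: distance² to centre = 17 ≤ 109, so it lies inside.
All remaining points lie in this disk, and no smaller disk contains both endpoints, so this is the minimum enclosing circle.
Diameter = 2r = 2√109 ≈ 20.88.

20.88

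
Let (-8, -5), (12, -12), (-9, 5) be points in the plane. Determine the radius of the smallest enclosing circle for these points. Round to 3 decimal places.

13.509

Call the three points A, B, C in the order given.
Side lengths²: AB² = 449, AC² = 101, BC² = 730.
Since BC² = 730 ≥ 449 + 101 = 550, the angle opposite BC is not acute, so the smallest enclosing circle has BC as diameter.
Centre = midpoint of BC = (1.5, -3.5), r² = 730/4 = 182.5.
r = √(182.5) ≈ 13.509.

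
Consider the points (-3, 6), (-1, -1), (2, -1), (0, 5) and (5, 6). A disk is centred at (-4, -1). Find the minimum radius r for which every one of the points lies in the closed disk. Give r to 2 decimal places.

11.40

The required radius is the distance from (-4, -1) to the farthest point.
Squared distances: 50, 9, 36, 52, 130.
Maximum is 130, attained at (5, 6).
r = √130 ≈ 11.40.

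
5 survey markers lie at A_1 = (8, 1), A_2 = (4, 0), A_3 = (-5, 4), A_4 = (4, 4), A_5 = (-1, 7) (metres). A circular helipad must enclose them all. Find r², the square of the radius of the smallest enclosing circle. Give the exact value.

By Welzl's lemma the MEC is supported by two points (diametrically opposite) or three points (on a circumcircle).
The farthest pair is A_1–A_3 with squared distance 178. The circle on this segment as diameter has centre (1.5, 2.5) and r² = 178/4 = 44.5.
Check A_2: distance² to centre = 12.5 ≤ 44.5, so it lies inside.
All remaining points lie in this disk, and no smaller disk contains both endpoints, so this is the minimum enclosing circle.

44.5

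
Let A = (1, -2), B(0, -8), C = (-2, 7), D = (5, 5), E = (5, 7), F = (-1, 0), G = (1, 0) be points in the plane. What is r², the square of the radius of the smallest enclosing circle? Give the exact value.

1145/18

By Welzl's lemma the MEC is supported by two points (diametrically opposite) or three points (on a circumcircle).
The minimum enclosing circle is determined by three boundary points: B, C, E.
Their circumcentre is (1.5, -1/6) with r² = 1145/18.
The farthest remaining point D is at distance² 701/18 ≤ 1145/18.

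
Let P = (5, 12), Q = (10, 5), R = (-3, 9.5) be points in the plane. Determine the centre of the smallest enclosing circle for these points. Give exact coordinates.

(3.5, 7.25)

Side lengths²: PQ² = 74, PR² = 70.25, QR² = 189.25.
Since QR² = 189.25 ≥ 74 + 70.25 = 144.25, the angle opposite QR is not acute, so the smallest enclosing circle has QR as diameter.
Centre = midpoint of QR = (3.5, 7.25), r² = 189.25/4 = 47.3125.
Centre = (3.5, 7.25).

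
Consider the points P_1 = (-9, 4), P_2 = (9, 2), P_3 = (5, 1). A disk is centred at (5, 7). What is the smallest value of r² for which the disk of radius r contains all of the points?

The required radius is the distance from (5, 7) to the farthest point.
Squared distances: 205, 41, 36.
Maximum is 205, attained at P_1.

205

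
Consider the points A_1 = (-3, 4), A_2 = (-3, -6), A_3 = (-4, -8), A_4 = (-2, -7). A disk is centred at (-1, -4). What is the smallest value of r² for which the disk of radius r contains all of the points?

68

The required radius is the distance from (-1, -4) to the farthest point.
Squared distances: 68, 8, 25, 10.
Maximum is 68, attained at A_1.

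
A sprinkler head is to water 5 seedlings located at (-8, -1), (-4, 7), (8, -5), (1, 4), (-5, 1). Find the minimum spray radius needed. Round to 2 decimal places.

A smallest enclosing disk is always determined by at most three of the input points on its boundary.
The minimum enclosing circle is determined by three boundary points: (-8, -1), (-4, 7), (8, -5).
Their circumcentre is (2/3, -1/3) with r² = 680/9.
The farthest remaining point (-5, 1) is at distance² 305/9 ≤ 680/9.
r = √(680/9) ≈ 8.69.

8.69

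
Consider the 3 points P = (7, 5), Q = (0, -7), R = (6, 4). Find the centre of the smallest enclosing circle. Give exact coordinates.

(3.5, -1)

Side lengths²: PQ² = 193, PR² = 2, QR² = 157.
Since PQ² = 193 ≥ 157 + 2 = 159, the angle opposite PQ is not acute, so the smallest enclosing circle has PQ as diameter.
Centre = midpoint of PQ = (3.5, -1), r² = 193/4 = 48.25.
Centre = (3.5, -1).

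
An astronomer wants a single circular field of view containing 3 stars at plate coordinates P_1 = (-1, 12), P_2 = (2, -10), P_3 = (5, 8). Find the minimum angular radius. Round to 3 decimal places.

Side lengths²: P_1P_2² = 493, P_1P_3² = 52, P_2P_3² = 333.
Since P_1P_2² = 493 ≥ 333 + 52 = 385, the angle opposite P_1P_2 is not acute, so the smallest enclosing circle has P_1P_2 as diameter.
Centre = midpoint of P_1P_2 = (0.5, 1), r² = 493/4 = 123.25.
r = √(123.25) ≈ 11.102.

11.102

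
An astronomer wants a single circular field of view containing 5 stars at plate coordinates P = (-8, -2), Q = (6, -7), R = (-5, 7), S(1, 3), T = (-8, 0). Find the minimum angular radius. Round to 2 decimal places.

8.90

The farthest pair is Q–R with squared distance 317. The circle on this segment as diameter has centre (0.5, 0) and r² = 317/4 = 79.25.
Check P: distance² to centre = 76.25 ≤ 79.25, so it lies inside.
All remaining points lie in this disk, and no smaller disk contains both endpoints, so this is the minimum enclosing circle.
r = √(79.25) ≈ 8.90.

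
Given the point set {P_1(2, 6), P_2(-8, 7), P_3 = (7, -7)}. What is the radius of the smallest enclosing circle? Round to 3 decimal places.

10.259

Side lengths²: P_1P_2² = 101, P_1P_3² = 194, P_2P_3² = 421.
Since P_2P_3² = 421 ≥ 194 + 101 = 295, the angle opposite P_2P_3 is not acute, so the smallest enclosing circle has P_2P_3 as diameter.
Centre = midpoint of P_2P_3 = (-0.5, 0), r² = 421/4 = 105.25.
r = √(105.25) ≈ 10.259.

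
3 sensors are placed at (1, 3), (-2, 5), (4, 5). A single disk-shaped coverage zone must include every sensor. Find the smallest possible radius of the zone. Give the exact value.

Call the three points A, B, C in the order given.
Side lengths²: AB² = 13, AC² = 13, BC² = 36.
Since BC² = 36 ≥ 13 + 13 = 26, the angle opposite BC is not acute, so the smallest enclosing circle has BC as diameter.
Centre = midpoint of BC = (1, 5), r² = 36/4 = 9.
r = √9 = 3.

3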